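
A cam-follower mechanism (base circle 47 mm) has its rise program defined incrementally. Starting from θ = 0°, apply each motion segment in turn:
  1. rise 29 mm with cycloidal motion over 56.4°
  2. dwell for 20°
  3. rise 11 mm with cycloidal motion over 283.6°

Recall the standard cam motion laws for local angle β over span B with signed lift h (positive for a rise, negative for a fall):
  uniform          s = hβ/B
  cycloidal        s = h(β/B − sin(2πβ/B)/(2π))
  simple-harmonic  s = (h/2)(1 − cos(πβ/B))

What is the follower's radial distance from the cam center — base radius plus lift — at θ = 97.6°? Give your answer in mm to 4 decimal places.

seg 1 [0°–56.4°] cycloidal, h=29: full span → s += 29 → s = 29.0000
seg 2 [56.4°–76.4°] dwell: s stays 29.0000
seg 3 [76.4°–360°] cycloidal, h=11: θ=97.6° here. β=21.2, B=283.6. 11·(0.0748 − sin(2π·0.0748)/(2π)) = 0.0299 → s = 29.0299
radial distance = base radius + s = 47 + 29.0299 = 76.0299

76.0299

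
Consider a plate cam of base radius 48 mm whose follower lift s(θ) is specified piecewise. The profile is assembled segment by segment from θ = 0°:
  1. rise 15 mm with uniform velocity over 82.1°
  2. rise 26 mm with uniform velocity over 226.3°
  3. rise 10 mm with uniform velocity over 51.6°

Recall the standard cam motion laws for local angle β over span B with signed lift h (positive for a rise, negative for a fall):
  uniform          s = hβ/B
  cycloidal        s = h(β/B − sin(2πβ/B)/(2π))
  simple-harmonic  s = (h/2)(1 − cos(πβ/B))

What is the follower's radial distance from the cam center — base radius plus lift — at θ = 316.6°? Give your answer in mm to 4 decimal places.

seg 1 [0°–82.1°] uniform, h=15: full span → s += 15 → s = 15.0000
seg 2 [82.1°–308.4°] uniform, h=26: full span → s += 26 → s = 41.0000
seg 3 [308.4°–360°] uniform, h=10: θ=316.6° here. β=8.2, B=51.6. 10·8.2/51.6 = 1.5891 → s = 42.5891
radial distance = base radius + s = 48 + 42.5891 = 90.5891

90.5891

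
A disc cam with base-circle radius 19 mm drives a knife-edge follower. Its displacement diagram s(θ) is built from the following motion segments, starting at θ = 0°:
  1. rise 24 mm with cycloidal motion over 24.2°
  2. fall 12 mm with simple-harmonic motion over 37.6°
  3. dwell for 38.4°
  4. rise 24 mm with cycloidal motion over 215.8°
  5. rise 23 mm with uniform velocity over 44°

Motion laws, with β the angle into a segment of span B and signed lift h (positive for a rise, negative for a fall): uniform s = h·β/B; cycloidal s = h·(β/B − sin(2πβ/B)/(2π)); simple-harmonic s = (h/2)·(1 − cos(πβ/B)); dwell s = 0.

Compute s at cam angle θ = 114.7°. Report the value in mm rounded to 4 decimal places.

seg 1 [0°–24.2°] cycloidal, h=24: full span → s += 24 → s = 24.0000
seg 2 [24.2°–61.8°] simple-harmonic, h=-12: full span → s += -12 → s = 12.0000
seg 3 [61.8°–100.2°] dwell: s stays 12.0000
seg 4 [100.2°–316°] cycloidal, h=24: θ=114.7° here. β=14.5, B=215.8. 24·(0.0672 − sin(2π·0.0672)/(2π)) = 0.0475 → s = 12.0475

12.0475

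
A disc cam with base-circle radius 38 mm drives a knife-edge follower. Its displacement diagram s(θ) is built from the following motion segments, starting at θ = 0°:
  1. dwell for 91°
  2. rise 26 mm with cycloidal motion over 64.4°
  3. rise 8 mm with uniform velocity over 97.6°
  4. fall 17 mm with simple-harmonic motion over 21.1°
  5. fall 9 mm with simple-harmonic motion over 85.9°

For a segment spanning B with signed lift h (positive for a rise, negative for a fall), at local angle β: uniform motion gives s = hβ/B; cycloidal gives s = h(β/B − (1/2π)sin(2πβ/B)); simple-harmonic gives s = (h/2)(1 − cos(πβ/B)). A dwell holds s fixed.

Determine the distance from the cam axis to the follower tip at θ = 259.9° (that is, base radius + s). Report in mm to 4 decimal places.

seg 1 [0°–91°] dwell: s stays 0.0000
seg 2 [91°–155.4°] cycloidal, h=26: full span → s += 26 → s = 26.0000
seg 3 [155.4°–253°] uniform, h=8: full span → s += 8 → s = 34.0000
seg 4 [253°–274.1°] simple-harmonic, h=-17: θ=259.9° here. β=6.9, B=21.1. -17/2·(1 − cos(π·0.3270)) = -4.1047 → s = 29.8953
radial distance = base radius + s = 38 + 29.8953 = 67.8953

67.8953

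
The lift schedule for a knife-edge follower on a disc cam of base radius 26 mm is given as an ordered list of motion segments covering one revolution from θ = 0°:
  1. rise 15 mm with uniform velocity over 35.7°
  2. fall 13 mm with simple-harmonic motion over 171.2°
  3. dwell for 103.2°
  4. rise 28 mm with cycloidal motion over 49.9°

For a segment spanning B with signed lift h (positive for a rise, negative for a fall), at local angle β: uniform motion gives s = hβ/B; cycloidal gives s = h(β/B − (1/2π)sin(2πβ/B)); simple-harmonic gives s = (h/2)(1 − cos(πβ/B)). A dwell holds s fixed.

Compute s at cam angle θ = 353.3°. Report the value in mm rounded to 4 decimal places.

seg 1 [0°–35.7°] uniform, h=15: full span → s += 15 → s = 15.0000
seg 2 [35.7°–206.9°] simple-harmonic, h=-13: full span → s += -13 → s = 2.0000
seg 3 [206.9°–310.1°] dwell: s stays 2.0000
seg 4 [310.1°–360°] cycloidal, h=28: θ=353.3° here. β=43.2, B=49.9. 28·(0.8657 − sin(2π·0.8657)/(2π)) = 27.5697 → s = 29.5697

29.5697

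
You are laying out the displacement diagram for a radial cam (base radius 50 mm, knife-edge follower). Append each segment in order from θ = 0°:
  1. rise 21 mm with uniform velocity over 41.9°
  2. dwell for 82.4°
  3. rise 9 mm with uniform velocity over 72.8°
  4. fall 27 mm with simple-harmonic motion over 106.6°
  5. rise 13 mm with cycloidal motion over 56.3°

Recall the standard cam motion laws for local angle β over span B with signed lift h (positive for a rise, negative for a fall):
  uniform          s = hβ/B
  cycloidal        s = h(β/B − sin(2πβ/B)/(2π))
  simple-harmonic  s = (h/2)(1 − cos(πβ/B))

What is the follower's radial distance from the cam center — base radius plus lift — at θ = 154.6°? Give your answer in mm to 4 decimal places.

seg 1 [0°–41.9°] uniform, h=21: full span → s += 21 → s = 21.0000
seg 2 [41.9°–124.3°] dwell: s stays 21.0000
seg 3 [124.3°–197.1°] uniform, h=9: θ=154.6° here. β=30.3, B=72.8. 9·30.3/72.8 = 3.7459 → s = 24.7459
radial distance = base radius + s = 50 + 24.7459 = 74.7459

74.7459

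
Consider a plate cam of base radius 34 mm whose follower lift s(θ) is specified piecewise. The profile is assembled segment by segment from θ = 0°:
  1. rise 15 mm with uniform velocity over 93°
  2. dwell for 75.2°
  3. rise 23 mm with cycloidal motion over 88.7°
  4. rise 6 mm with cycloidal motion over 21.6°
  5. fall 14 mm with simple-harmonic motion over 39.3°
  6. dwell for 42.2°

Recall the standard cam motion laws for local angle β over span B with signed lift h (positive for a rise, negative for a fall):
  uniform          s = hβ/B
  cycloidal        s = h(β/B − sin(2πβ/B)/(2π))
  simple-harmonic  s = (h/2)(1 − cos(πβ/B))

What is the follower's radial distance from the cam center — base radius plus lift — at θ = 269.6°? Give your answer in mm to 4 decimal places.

seg 1 [0°–93°] uniform, h=15: full span → s += 15 → s = 15.0000
seg 2 [93°–168.2°] dwell: s stays 15.0000
seg 3 [168.2°–256.9°] cycloidal, h=23: full span → s += 23 → s = 38.0000
seg 4 [256.9°–278.5°] cycloidal, h=6: θ=269.6° here. β=12.7, B=21.6. 6·(0.5880 − sin(2π·0.5880)/(2π)) = 4.0291 → s = 42.0291
radial distance = base radius + s = 34 + 42.0291 = 76.0291

76.0291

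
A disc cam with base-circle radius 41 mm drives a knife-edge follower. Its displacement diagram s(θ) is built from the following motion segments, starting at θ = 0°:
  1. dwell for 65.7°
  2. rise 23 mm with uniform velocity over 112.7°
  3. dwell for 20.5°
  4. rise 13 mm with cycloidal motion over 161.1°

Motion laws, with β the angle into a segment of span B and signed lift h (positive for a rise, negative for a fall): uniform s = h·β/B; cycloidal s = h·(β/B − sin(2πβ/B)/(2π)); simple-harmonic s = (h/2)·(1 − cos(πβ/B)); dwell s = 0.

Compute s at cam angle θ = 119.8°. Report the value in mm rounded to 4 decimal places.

seg 1 [0°–65.7°] dwell: s stays 0.0000
seg 2 [65.7°–178.4°] uniform, h=23: θ=119.8° here. β=54.1, B=112.7. 23·54.1/112.7 = 11.0408 → s = 11.0408

11.0408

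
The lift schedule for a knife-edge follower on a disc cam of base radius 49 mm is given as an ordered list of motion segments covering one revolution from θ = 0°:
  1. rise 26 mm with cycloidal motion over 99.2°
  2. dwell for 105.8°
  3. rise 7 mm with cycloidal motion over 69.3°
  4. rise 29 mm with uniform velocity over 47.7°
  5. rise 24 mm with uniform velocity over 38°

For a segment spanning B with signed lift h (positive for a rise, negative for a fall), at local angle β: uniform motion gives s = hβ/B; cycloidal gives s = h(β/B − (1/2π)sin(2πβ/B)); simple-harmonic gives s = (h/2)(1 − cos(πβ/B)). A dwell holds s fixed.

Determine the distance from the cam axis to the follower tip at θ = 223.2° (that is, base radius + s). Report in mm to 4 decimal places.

seg 1 [0°–99.2°] cycloidal, h=26: full span → s += 26 → s = 26.0000
seg 2 [99.2°–205°] dwell: s stays 26.0000
seg 3 [205°–274.3°] cycloidal, h=7: θ=223.2° here. β=18.2, B=69.3. 7·(0.2626 − sin(2π·0.2626)/(2π)) = 0.7278 → s = 26.7278
radial distance = base radius + s = 49 + 26.7278 = 75.7278

75.7278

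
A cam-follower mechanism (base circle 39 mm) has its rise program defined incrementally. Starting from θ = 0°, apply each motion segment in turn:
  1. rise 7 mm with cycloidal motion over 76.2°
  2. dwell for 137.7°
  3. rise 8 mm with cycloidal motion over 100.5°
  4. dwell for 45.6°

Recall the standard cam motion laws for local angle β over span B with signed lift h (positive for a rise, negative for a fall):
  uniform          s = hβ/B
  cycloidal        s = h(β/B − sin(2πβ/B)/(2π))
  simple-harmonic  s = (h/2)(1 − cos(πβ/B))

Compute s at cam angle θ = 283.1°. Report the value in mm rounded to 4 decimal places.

seg 1 [0°–76.2°] cycloidal, h=7: full span → s += 7 → s = 7.0000
seg 2 [76.2°–213.9°] dwell: s stays 7.0000
seg 3 [213.9°–314.4°] cycloidal, h=8: θ=283.1° here. β=69.2, B=100.5. 8·(0.6886 − sin(2π·0.6886)/(2π)) = 6.6880 → s = 13.6880

13.6880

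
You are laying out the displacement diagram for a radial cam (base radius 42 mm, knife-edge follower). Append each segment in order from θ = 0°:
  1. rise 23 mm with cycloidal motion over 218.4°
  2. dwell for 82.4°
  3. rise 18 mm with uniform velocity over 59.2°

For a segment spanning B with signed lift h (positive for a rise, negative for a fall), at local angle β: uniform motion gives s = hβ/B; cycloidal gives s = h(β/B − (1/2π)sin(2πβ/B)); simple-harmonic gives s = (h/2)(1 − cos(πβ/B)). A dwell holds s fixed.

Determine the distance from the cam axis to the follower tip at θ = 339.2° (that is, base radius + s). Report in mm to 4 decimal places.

seg 1 [0°–218.4°] cycloidal, h=23: full span → s += 23 → s = 23.0000
seg 2 [218.4°–300.8°] dwell: s stays 23.0000
seg 3 [300.8°–360°] uniform, h=18: θ=339.2° here. β=38.4, B=59.2. 18·38.4/59.2 = 11.6757 → s = 34.6757
radial distance = base radius + s = 42 + 34.6757 = 76.6757

76.6757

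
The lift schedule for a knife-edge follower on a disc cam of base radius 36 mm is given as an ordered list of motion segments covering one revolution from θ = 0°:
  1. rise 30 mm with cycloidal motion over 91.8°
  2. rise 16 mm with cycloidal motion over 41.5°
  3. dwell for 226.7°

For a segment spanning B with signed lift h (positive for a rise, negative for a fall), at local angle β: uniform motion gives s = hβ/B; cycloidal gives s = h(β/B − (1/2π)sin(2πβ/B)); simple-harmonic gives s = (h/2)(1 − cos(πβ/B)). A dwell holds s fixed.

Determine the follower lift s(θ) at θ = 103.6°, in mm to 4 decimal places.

seg 1 [0°–91.8°] cycloidal, h=30: full span → s += 30 → s = 30.0000
seg 2 [91.8°–133.3°] cycloidal, h=16: θ=103.6° here. β=11.8, B=41.5. 16·(0.2843 − sin(2π·0.2843)/(2π)) = 2.0620 → s = 32.0620

32.0620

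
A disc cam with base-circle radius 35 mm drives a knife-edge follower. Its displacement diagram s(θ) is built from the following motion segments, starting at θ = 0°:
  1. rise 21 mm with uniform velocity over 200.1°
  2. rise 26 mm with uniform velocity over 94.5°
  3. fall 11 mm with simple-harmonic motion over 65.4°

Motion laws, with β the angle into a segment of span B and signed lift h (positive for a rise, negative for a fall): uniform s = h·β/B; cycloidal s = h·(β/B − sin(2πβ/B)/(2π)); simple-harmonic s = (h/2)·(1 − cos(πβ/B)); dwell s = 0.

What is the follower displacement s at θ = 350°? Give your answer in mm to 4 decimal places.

seg 1 [0°–200.1°] uniform, h=21: full span → s += 21 → s = 21.0000
seg 2 [200.1°–294.6°] uniform, h=26: full span → s += 26 → s = 47.0000
seg 3 [294.6°–360°] simple-harmonic, h=-11: θ=350° here. β=55.4, B=65.4. -11/2·(1 − cos(π·0.8471)) = -10.3775 → s = 36.6225

36.6225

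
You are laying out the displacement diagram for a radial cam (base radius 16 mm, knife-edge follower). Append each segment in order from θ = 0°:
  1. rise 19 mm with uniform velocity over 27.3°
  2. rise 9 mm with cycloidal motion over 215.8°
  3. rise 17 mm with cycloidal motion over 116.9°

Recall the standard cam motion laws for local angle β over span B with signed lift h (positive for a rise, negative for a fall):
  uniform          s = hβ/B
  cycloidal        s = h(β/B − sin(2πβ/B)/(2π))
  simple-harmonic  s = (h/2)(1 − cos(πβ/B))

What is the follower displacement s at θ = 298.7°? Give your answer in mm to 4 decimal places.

seg 1 [0°–27.3°] uniform, h=19: full span → s += 19 → s = 19.0000
seg 2 [27.3°–243.1°] cycloidal, h=9: full span → s += 9 → s = 28.0000
seg 3 [243.1°–360°] cycloidal, h=17: θ=298.7° here. β=55.6, B=116.9. 17·(0.4756 − sin(2π·0.4756)/(2π)) = 7.6727 → s = 35.6727

35.6727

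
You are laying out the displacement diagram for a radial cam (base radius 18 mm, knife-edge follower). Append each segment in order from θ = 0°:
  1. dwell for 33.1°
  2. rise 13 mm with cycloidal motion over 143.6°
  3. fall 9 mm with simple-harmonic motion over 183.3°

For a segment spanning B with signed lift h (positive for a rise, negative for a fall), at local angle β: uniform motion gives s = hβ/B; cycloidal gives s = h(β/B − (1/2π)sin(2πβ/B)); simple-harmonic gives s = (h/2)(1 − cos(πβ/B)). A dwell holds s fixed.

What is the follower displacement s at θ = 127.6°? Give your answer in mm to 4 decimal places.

seg 1 [0°–33.1°] dwell: s stays 0.0000
seg 2 [33.1°–176.7°] cycloidal, h=13: θ=127.6° here. β=94.5, B=143.6. 13·(0.6581 − sin(2π·0.6581)/(2π)) = 10.2884 → s = 10.2884

10.2884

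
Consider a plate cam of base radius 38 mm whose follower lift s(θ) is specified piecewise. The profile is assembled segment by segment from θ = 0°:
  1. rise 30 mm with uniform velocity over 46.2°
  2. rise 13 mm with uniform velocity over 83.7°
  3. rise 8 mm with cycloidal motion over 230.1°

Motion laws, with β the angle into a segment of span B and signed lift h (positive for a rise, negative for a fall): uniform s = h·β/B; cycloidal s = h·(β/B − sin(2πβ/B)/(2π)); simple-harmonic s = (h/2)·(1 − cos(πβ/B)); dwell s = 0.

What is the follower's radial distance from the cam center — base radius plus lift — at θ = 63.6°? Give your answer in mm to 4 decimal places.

seg 1 [0°–46.2°] uniform, h=30: full span → s += 30 → s = 30.0000
seg 2 [46.2°–129.9°] uniform, h=13: θ=63.6° here. β=17.4, B=83.7. 13·17.4/83.7 = 2.7025 → s = 32.7025
radial distance = base radius + s = 38 + 32.7025 = 70.7025

70.7025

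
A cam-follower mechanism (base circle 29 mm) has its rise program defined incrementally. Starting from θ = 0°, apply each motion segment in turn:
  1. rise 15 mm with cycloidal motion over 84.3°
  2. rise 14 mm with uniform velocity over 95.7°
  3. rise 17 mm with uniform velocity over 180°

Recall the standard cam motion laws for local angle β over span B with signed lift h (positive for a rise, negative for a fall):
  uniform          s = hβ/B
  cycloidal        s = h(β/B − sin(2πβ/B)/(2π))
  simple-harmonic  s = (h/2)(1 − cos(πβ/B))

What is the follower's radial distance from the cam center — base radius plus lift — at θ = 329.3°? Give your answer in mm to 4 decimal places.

seg 1 [0°–84.3°] cycloidal, h=15: full span → s += 15 → s = 15.0000
seg 2 [84.3°–180°] uniform, h=14: full span → s += 14 → s = 29.0000
seg 3 [180°–360°] uniform, h=17: θ=329.3° here. β=149.3, B=180. 17·149.3/180 = 14.1006 → s = 43.1006
radial distance = base radius + s = 29 + 43.1006 = 72.1006

72.1006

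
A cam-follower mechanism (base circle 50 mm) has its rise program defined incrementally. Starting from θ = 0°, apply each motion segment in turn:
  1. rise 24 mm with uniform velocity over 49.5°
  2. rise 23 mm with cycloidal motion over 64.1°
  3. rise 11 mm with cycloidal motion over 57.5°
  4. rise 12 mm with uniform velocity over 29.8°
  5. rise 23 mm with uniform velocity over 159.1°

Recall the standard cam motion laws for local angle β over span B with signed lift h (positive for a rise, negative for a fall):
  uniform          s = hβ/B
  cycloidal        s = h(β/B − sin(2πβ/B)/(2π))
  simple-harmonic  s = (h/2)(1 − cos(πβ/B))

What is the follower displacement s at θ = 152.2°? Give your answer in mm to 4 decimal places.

seg 1 [0°–49.5°] uniform, h=24: full span → s += 24 → s = 24.0000
seg 2 [49.5°–113.6°] cycloidal, h=23: full span → s += 23 → s = 47.0000
seg 3 [113.6°–171.1°] cycloidal, h=11: θ=152.2° here. β=38.6, B=57.5. 11·(0.6713 − sin(2π·0.6713)/(2π)) = 8.9254 → s = 55.9254

55.9254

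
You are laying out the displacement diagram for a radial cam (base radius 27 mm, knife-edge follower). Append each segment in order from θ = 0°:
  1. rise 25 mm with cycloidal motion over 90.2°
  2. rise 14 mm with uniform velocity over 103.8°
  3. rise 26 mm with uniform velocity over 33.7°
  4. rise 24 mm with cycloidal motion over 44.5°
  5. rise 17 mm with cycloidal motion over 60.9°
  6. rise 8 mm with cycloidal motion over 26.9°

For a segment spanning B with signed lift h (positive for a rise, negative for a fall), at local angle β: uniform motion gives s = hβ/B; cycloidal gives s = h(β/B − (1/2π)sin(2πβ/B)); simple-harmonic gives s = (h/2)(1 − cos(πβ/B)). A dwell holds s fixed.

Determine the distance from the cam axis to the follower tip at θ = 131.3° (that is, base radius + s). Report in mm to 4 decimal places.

seg 1 [0°–90.2°] cycloidal, h=25: full span → s += 25 → s = 25.0000
seg 2 [90.2°–194°] uniform, h=14: θ=131.3° here. β=41.1, B=103.8. 14·41.1/103.8 = 5.5434 → s = 30.5434
radial distance = base radius + s = 27 + 30.5434 = 57.5434

57.5434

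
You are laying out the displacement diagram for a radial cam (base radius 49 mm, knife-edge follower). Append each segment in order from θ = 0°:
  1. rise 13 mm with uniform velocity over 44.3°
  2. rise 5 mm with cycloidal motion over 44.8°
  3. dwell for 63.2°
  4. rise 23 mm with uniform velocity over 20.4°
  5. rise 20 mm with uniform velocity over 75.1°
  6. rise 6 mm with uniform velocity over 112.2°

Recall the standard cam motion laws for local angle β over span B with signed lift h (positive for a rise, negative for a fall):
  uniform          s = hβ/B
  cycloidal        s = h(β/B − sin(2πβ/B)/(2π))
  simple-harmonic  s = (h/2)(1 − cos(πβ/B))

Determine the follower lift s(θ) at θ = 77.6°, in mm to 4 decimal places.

seg 1 [0°–44.3°] uniform, h=13: full span → s += 13 → s = 13.0000
seg 2 [44.3°–89.1°] cycloidal, h=5: θ=77.6° here. β=33.3, B=44.8. 5·(0.7433 − sin(2π·0.7433)/(2π)) = 4.5116 → s = 17.5116

17.5116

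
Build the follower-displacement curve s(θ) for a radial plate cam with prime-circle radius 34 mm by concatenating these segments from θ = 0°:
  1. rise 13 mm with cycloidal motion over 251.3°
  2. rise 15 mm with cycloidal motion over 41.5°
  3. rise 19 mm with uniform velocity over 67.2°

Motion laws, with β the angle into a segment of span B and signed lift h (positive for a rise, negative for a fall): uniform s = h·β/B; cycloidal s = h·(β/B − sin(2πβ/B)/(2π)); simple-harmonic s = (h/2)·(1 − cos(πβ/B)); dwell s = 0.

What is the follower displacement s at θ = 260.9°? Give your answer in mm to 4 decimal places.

seg 1 [0°–251.3°] cycloidal, h=13: full span → s += 13 → s = 13.0000
seg 2 [251.3°–292.8°] cycloidal, h=15: θ=260.9° here. β=9.6, B=41.5. 15·(0.2313 − sin(2π·0.2313)/(2π)) = 1.0990 → s = 14.0990

14.0990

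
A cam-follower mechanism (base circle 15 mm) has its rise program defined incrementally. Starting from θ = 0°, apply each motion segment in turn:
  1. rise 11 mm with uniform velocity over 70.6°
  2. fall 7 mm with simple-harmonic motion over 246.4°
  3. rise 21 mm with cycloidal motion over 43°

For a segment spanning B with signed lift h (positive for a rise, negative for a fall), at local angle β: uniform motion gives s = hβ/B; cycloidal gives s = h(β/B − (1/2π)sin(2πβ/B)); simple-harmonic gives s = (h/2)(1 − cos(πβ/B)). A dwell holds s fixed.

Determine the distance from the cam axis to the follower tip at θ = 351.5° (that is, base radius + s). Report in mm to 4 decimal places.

seg 1 [0°–70.6°] uniform, h=11: full span → s += 11 → s = 11.0000
seg 2 [70.6°–317°] simple-harmonic, h=-7: full span → s += -7 → s = 4.0000
seg 3 [317°–360°] cycloidal, h=21: θ=351.5° here. β=34.5, B=43. 21·(0.8023 − sin(2π·0.8023)/(2π)) = 20.0121 → s = 24.0121
radial distance = base radius + s = 15 + 24.0121 = 39.0121

39.0121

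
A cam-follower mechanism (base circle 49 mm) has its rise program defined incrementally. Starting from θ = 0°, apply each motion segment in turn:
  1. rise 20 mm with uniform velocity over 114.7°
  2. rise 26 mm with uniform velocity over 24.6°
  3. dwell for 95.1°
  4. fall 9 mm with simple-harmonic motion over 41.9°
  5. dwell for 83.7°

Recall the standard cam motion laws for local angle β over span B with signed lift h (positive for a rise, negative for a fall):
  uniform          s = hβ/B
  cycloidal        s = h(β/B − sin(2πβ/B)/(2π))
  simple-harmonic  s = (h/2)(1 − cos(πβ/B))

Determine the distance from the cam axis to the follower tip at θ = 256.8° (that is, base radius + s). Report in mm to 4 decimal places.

seg 1 [0°–114.7°] uniform, h=20: full span → s += 20 → s = 20.0000
seg 2 [114.7°–139.3°] uniform, h=26: full span → s += 26 → s = 46.0000
seg 3 [139.3°–234.4°] dwell: s stays 46.0000
seg 4 [234.4°–276.3°] simple-harmonic, h=-9: θ=256.8° here. β=22.4, B=41.9. -9/2·(1 − cos(π·0.5346)) = -4.9883 → s = 41.0117
radial distance = base radius + s = 49 + 41.0117 = 90.0117

90.0117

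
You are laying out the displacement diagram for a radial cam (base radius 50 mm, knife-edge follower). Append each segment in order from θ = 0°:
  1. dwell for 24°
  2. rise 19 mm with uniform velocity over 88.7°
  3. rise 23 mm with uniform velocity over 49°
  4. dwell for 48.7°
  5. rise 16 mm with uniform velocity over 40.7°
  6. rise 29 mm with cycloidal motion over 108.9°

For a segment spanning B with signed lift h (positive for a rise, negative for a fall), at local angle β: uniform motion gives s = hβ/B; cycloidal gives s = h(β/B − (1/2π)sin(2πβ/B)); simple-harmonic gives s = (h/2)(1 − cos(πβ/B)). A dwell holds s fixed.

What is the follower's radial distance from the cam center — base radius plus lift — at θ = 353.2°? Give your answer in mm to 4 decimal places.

seg 1 [0°–24°] dwell: s stays 0.0000
seg 2 [24°–112.7°] uniform, h=19: full span → s += 19 → s = 19.0000
seg 3 [112.7°–161.7°] uniform, h=23: full span → s += 23 → s = 42.0000
seg 4 [161.7°–210.4°] dwell: s stays 42.0000
seg 5 [210.4°–251.1°] uniform, h=16: full span → s += 16 → s = 58.0000
seg 6 [251.1°–360°] cycloidal, h=29: θ=353.2° here. β=102.1, B=108.9. 29·(0.9376 − sin(2π·0.9376)/(2π)) = 28.9539 → s = 86.9539
radial distance = base radius + s = 50 + 86.9539 = 136.9539

136.9539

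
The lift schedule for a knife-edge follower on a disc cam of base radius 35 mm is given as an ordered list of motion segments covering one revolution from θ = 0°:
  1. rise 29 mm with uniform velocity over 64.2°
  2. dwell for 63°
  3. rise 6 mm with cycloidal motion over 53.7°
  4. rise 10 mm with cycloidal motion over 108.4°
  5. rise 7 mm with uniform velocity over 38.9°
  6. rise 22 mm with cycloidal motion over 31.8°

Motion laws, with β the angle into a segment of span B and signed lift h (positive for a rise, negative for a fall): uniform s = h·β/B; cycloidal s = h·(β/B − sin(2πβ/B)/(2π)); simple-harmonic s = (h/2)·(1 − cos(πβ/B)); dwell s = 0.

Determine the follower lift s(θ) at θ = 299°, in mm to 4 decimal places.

seg 1 [0°–64.2°] uniform, h=29: full span → s += 29 → s = 29.0000
seg 2 [64.2°–127.2°] dwell: s stays 29.0000
seg 3 [127.2°–180.9°] cycloidal, h=6: full span → s += 6 → s = 35.0000
seg 4 [180.9°–289.3°] cycloidal, h=10: full span → s += 10 → s = 45.0000
seg 5 [289.3°–328.2°] uniform, h=7: θ=299° here. β=9.7, B=38.9. 7·9.7/38.9 = 1.7455 → s = 46.7455

46.7455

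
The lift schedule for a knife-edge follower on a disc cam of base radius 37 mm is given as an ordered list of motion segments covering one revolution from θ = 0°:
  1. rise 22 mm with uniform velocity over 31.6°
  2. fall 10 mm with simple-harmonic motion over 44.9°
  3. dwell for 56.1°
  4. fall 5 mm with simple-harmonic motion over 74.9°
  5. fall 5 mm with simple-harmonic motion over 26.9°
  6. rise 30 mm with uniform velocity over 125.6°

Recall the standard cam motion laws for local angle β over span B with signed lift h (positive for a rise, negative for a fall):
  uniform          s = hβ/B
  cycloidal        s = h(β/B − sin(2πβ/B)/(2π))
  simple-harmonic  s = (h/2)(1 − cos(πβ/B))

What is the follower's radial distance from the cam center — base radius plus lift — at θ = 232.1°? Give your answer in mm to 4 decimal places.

seg 1 [0°–31.6°] uniform, h=22: full span → s += 22 → s = 22.0000
seg 2 [31.6°–76.5°] simple-harmonic, h=-10: full span → s += -10 → s = 12.0000
seg 3 [76.5°–132.6°] dwell: s stays 12.0000
seg 4 [132.6°–207.5°] simple-harmonic, h=-5: full span → s += -5 → s = 7.0000
seg 5 [207.5°–234.4°] simple-harmonic, h=-5: θ=232.1° here. β=24.6, B=26.9. -5/2·(1 − cos(π·0.9145)) = -4.9104 → s = 2.0896
radial distance = base radius + s = 37 + 2.0896 = 39.0896

39.0896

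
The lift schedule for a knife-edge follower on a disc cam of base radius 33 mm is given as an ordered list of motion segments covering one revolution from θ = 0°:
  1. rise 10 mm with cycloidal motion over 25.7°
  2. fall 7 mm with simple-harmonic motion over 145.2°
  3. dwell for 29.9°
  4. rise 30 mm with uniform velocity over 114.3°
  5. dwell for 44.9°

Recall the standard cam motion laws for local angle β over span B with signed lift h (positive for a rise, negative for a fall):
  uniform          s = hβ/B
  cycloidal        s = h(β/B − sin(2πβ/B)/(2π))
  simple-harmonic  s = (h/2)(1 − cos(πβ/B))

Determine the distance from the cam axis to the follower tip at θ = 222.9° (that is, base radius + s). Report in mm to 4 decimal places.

seg 1 [0°–25.7°] cycloidal, h=10: full span → s += 10 → s = 10.0000
seg 2 [25.7°–170.9°] simple-harmonic, h=-7: full span → s += -7 → s = 3.0000
seg 3 [170.9°–200.8°] dwell: s stays 3.0000
seg 4 [200.8°–315.1°] uniform, h=30: θ=222.9° here. β=22.1, B=114.3. 30·22.1/114.3 = 5.8005 → s = 8.8005
radial distance = base radius + s = 33 + 8.8005 = 41.8005

41.8005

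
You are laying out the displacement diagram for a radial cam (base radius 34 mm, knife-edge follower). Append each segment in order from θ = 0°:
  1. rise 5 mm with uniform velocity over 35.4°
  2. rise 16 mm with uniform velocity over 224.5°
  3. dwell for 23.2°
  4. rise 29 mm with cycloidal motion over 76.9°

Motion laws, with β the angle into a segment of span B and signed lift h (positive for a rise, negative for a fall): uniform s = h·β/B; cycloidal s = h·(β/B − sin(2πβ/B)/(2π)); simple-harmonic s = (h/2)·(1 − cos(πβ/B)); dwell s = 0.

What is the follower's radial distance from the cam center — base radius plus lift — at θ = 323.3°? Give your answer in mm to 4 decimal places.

seg 1 [0°–35.4°] uniform, h=5: full span → s += 5 → s = 5.0000
seg 2 [35.4°–259.9°] uniform, h=16: full span → s += 16 → s = 21.0000
seg 3 [259.9°–283.1°] dwell: s stays 21.0000
seg 4 [283.1°–360°] cycloidal, h=29: θ=323.3° here. β=40.2, B=76.9. 29·(0.5228 − sin(2π·0.5228)/(2π)) = 15.8176 → s = 36.8176
radial distance = base radius + s = 34 + 36.8176 = 70.8176

70.8176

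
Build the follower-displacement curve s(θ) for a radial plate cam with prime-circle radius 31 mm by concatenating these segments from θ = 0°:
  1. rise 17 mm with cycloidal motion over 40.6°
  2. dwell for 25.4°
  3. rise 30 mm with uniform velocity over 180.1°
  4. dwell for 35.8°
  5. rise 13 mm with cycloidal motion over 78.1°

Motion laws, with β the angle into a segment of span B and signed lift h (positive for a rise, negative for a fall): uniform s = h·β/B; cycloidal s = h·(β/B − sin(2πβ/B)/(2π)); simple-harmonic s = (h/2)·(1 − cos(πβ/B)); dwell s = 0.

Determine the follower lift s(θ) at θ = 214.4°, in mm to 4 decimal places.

seg 1 [0°–40.6°] cycloidal, h=17: full span → s += 17 → s = 17.0000
seg 2 [40.6°–66°] dwell: s stays 17.0000
seg 3 [66°–246.1°] uniform, h=30: θ=214.4° here. β=148.4, B=180.1. 30·148.4/180.1 = 24.7196 → s = 41.7196

41.7196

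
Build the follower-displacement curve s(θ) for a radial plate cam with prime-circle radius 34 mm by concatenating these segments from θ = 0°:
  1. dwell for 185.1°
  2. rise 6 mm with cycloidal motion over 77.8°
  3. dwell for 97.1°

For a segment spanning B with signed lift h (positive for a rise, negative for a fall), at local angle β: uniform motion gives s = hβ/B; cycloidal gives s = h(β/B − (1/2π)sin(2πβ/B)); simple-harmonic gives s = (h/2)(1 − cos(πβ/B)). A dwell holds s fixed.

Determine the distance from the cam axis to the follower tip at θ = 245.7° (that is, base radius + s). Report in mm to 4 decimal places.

seg 1 [0°–185.1°] dwell: s stays 0.0000
seg 2 [185.1°–262.9°] cycloidal, h=6: θ=245.7° here. β=60.6, B=77.8. 6·(0.7789 − sin(2π·0.7789)/(2π)) = 5.6127 → s = 5.6127
radial distance = base radius + s = 34 + 5.6127 = 39.6127

39.6127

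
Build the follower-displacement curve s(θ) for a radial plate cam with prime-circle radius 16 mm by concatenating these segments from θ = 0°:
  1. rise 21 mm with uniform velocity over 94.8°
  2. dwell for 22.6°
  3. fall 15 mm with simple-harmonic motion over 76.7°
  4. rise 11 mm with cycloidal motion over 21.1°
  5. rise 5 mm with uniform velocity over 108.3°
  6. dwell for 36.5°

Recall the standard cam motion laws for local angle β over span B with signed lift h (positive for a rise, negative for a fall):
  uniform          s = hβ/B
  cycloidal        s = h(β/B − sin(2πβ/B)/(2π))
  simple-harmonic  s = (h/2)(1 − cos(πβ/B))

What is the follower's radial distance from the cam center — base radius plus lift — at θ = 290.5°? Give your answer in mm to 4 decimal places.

seg 1 [0°–94.8°] uniform, h=21: full span → s += 21 → s = 21.0000
seg 2 [94.8°–117.4°] dwell: s stays 21.0000
seg 3 [117.4°–194.1°] simple-harmonic, h=-15: full span → s += -15 → s = 6.0000
seg 4 [194.1°–215.2°] cycloidal, h=11: full span → s += 11 → s = 17.0000
seg 5 [215.2°–323.5°] uniform, h=5: θ=290.5° here. β=75.3, B=108.3. 5·75.3/108.3 = 3.4765 → s = 20.4765
radial distance = base radius + s = 16 + 20.4765 = 36.4765

36.4765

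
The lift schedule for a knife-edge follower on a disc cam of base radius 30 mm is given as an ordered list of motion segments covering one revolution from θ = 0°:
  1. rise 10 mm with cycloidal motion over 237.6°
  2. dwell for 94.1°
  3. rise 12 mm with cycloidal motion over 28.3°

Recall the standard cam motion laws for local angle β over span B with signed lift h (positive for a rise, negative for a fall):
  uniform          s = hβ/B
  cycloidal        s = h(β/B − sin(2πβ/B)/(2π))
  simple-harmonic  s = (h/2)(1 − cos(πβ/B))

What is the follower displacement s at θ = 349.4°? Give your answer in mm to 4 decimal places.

seg 1 [0°–237.6°] cycloidal, h=10: full span → s += 10 → s = 10.0000
seg 2 [237.6°–331.7°] dwell: s stays 10.0000
seg 3 [331.7°–360°] cycloidal, h=12: θ=349.4° here. β=17.7, B=28.3. 12·(0.6254 − sin(2π·0.6254)/(2π)) = 8.8595 → s = 18.8595

18.8595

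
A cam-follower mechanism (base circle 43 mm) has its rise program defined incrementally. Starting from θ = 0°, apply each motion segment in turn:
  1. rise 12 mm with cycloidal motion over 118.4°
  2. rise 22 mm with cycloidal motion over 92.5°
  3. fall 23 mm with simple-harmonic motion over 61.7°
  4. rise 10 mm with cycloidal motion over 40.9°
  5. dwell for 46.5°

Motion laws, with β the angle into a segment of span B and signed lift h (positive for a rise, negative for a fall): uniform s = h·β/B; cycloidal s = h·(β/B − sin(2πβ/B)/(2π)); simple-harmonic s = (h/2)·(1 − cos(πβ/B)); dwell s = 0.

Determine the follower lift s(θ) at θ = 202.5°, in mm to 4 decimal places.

seg 1 [0°–118.4°] cycloidal, h=12: full span → s += 12 → s = 12.0000
seg 2 [118.4°–210.9°] cycloidal, h=22: θ=202.5° here. β=84.1, B=92.5. 22·(0.9092 − sin(2π·0.9092)/(2π)) = 21.8933 → s = 33.8933

33.8933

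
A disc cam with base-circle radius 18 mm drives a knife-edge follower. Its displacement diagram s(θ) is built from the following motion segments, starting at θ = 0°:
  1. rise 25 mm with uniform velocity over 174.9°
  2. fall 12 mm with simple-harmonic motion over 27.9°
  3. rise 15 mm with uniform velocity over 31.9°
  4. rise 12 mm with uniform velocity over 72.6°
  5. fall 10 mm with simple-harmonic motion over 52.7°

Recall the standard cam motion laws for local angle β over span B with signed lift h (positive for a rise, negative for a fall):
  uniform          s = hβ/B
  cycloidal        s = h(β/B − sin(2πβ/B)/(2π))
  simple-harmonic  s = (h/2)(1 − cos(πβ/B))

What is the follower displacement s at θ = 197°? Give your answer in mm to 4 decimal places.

seg 1 [0°–174.9°] uniform, h=25: full span → s += 25 → s = 25.0000
seg 2 [174.9°–202.8°] simple-harmonic, h=-12: θ=197° here. β=22.1, B=27.9. -12/2·(1 − cos(π·0.7921)) = -10.7653 → s = 14.2347

14.2347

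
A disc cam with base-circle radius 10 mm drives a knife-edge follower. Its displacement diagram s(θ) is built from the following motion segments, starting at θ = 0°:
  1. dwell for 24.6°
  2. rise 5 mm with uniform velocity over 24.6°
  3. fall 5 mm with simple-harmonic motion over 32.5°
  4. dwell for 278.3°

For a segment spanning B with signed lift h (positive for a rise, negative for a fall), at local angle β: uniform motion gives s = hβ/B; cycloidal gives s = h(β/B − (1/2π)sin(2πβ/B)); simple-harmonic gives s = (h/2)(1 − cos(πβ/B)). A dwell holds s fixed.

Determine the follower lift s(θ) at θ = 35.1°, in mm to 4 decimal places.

seg 1 [0°–24.6°] dwell: s stays 0.0000
seg 2 [24.6°–49.2°] uniform, h=5: θ=35.1° here. β=10.5, B=24.6. 5·10.5/24.6 = 2.1341 → s = 2.1341

2.1341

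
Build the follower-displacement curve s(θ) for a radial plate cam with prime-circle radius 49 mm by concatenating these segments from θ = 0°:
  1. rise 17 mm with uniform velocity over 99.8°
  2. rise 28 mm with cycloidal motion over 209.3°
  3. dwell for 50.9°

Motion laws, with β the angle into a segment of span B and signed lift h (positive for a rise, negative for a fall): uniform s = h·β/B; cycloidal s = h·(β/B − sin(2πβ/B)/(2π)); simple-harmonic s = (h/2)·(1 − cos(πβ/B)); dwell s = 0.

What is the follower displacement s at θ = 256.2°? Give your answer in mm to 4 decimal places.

seg 1 [0°–99.8°] uniform, h=17: full span → s += 17 → s = 17.0000
seg 2 [99.8°–309.1°] cycloidal, h=28: θ=256.2° here. β=156.4, B=209.3. 28·(0.7473 − sin(2π·0.7473)/(2π)) = 25.3788 → s = 42.3788

42.3788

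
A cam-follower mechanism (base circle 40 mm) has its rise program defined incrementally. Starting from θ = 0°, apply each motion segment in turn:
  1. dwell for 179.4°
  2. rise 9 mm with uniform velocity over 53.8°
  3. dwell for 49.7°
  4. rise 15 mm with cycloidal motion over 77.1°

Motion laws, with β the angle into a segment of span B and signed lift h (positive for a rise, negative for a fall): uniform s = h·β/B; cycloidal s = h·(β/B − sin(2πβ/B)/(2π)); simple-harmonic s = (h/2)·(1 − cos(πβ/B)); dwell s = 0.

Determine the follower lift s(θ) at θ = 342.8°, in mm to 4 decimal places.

seg 1 [0°–179.4°] dwell: s stays 0.0000
seg 2 [179.4°–233.2°] uniform, h=9: full span → s += 9 → s = 9.0000
seg 3 [233.2°–282.9°] dwell: s stays 9.0000
seg 4 [282.9°–360°] cycloidal, h=15: θ=342.8° here. β=59.9, B=77.1. 15·(0.7769 − sin(2π·0.7769)/(2π)) = 14.0070 → s = 23.0070

23.0070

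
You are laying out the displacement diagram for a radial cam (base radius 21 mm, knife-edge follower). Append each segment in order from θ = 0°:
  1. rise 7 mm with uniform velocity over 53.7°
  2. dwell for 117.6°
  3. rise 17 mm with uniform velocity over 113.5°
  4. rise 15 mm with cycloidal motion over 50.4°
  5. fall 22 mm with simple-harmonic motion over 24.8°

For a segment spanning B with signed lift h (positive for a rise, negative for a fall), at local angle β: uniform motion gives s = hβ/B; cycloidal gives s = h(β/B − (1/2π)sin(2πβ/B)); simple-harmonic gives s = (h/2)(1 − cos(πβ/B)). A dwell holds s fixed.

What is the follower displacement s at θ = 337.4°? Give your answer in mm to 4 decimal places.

seg 1 [0°–53.7°] uniform, h=7: full span → s += 7 → s = 7.0000
seg 2 [53.7°–171.3°] dwell: s stays 7.0000
seg 3 [171.3°–284.8°] uniform, h=17: full span → s += 17 → s = 24.0000
seg 4 [284.8°–335.2°] cycloidal, h=15: full span → s += 15 → s = 39.0000
seg 5 [335.2°–360°] simple-harmonic, h=-22: θ=337.4° here. β=2.2, B=24.8. -22/2·(1 − cos(π·0.0887)) = -0.4244 → s = 38.5756

38.5756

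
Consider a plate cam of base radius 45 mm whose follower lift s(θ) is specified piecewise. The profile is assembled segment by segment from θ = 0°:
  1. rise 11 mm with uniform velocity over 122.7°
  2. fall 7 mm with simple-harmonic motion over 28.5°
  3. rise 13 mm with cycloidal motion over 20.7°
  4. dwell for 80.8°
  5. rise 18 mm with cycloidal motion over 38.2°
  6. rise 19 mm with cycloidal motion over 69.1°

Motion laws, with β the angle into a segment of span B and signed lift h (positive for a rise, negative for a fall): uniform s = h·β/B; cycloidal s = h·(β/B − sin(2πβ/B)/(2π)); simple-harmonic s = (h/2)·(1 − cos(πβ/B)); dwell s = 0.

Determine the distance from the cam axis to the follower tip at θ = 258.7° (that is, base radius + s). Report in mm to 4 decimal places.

seg 1 [0°–122.7°] uniform, h=11: full span → s += 11 → s = 11.0000
seg 2 [122.7°–151.2°] simple-harmonic, h=-7: full span → s += -7 → s = 4.0000
seg 3 [151.2°–171.9°] cycloidal, h=13: full span → s += 13 → s = 17.0000
seg 4 [171.9°–252.7°] dwell: s stays 17.0000
seg 5 [252.7°–290.9°] cycloidal, h=18: θ=258.7° here. β=6, B=38.2. 18·(0.1571 − sin(2π·0.1571)/(2π)) = 0.4371 → s = 17.4371
radial distance = base radius + s = 45 + 17.4371 = 62.4371

62.4371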